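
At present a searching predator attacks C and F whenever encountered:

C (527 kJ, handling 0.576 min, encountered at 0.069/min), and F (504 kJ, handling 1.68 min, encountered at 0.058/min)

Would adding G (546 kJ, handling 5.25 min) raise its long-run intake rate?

Yes

On C and F alone, R = ΣλE/(1+Σλh) = 65.59/1.137 = 57.68 kJ/min.
Profitability of G: 546/5.25 = 104 kJ/min.
Since 104 > R, including G increases the long-run rate.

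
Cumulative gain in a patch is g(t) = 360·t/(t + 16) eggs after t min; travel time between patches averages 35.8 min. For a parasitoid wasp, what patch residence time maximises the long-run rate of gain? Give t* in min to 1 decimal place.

By the marginal value theorem, leave when the instantaneous gain rate g'(t) equals the habitat-wide average g(t)/(T + t).
g'(t) = 360·16/(t + 16)². Setting 360·16/(t+16)² = 360t/[(t+16)(35.8+t)] gives 16(35.8+t) = t(t+16), so t² = 16×35.8 = 572.8.
t* = √572.8 = 23.93 min.

23.9 min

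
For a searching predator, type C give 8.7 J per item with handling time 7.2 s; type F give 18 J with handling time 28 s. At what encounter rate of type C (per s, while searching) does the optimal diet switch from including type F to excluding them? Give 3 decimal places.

0.158 per s

The zero-one rule: include type F iff E₂/h₂ > λE₁/(1+λh₁). Equality gives the switch point.
λE₁h₂ = E₂ + λE₂h₁ ⇒ λ = E₂/(E₁h₂ − E₂h₁) = 18/(243.6 − 129.6) = 0.1579 per s.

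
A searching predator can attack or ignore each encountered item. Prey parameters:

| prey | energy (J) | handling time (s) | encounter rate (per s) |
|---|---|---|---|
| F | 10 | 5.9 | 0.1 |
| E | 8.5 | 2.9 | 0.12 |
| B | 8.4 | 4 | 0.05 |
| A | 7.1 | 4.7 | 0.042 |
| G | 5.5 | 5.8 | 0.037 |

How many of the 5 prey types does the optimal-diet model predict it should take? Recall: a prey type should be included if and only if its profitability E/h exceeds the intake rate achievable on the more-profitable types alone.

4

E/h in descending order: E 2.93, B 2.1, F 1.69, A 1.51, G 0.948 J/s. The optimal diet is the largest prefix of this list for which every included type satisfies E_i/h_i > R on the types above it.
Rate on top 1: 0.7567. B: 2.1 > 0.7567 → include.
Rate on top 2: 0.9302. F: 1.69 > 0.9302 → include.
Rate on top 3: 1.141. A: 1.51 > 1.141 → include.
Rate on top 4: 1.172. G: 0.948 < 1.172 → exclude; stop.
Optimal diet: E, B, F, A — 4 of 5 types.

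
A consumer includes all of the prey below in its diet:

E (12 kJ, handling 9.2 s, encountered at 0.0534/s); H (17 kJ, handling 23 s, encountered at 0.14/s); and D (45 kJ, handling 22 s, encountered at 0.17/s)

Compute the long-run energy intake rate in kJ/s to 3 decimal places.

1.263 kJ/s

R = Σλ_iE_i / (1 + Σλ_ih_i)
Numerator: 0.0534×12 + 0.14×17 + 0.17×45 = 10.67
Denominator: 1 + 0.0534×9.2 + 0.14×23 + 0.17×22 = 8.451
R = 10.67/8.451 = 1.263 kJ/s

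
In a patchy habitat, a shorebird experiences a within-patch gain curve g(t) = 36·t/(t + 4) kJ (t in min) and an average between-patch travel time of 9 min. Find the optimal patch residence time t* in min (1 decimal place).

6.0 min

By the marginal value theorem, leave when the instantaneous gain rate g'(t) equals the habitat-wide average g(t)/(T + t).
g'(t) = 36·4/(t + 4)². Setting 36·4/(t+4)² = 36t/[(t+4)(9+t)] gives 4(9+t) = t(t+4), so t² = 4×9 = 36.
t* = √36 = 6 min.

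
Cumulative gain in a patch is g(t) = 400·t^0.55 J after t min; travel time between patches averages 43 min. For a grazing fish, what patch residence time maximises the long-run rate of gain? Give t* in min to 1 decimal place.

Maximise g(t)/(T+t): set derivative to zero → g'(t)(T+t) = g(t).
g'(t) = 0.55·400·t^-0.45. Setting 0.55·400·t^-0.45 = 400·t^0.55/(43+t) gives 0.55(43+t) = t, so 0.45·t = 0.55×43.
t* = 0.55×43/0.45 = 52.56 min.

52.6 min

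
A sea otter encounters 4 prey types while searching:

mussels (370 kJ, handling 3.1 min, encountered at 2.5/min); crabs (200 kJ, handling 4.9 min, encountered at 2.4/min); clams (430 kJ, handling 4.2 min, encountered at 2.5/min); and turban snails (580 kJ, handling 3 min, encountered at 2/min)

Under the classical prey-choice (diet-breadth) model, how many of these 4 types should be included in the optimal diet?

1

Profitabilities (E/h, kJ/min): turban snails 193, mussels 119, clams 102, crabs 40.8. Add prey in this order while the next type's profitability exceeds the intake rate on those already taken.
Rate on top 1: 165.7. mussels: 119 < 165.7 → exclude; stop.
Optimal diet: turban snails — 1 of 4 types.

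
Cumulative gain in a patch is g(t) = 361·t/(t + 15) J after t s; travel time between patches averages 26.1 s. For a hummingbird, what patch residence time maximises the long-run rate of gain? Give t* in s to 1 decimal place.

By the marginal value theorem, leave when the instantaneous gain rate g'(t) equals the habitat-wide average g(t)/(T + t).
g'(t) = 361·15/(t + 15)². Setting 361·15/(t+15)² = 361t/[(t+15)(26.1+t)] gives 15(26.1+t) = t(t+15), so t² = 15×26.1 = 391.5.
t* = √391.5 = 19.79 s.

19.8 s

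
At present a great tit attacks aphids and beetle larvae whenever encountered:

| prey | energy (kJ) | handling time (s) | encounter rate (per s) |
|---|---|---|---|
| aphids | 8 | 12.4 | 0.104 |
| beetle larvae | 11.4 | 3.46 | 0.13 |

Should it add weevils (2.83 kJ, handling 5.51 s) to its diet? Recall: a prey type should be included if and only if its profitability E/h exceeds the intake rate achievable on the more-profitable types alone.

No

Intake rate on the current diet: R = (0.104×8 + 0.13×11.4) / (1 + 0.104×12.4 + 0.13×3.46) = 2.314/2.739 = 0.8447 kJ/s.
Profitability of weevils: 2.83/5.51 = 0.5136 kJ/s.
Since 0.5136 < R, time spent handling weevils is better spent searching.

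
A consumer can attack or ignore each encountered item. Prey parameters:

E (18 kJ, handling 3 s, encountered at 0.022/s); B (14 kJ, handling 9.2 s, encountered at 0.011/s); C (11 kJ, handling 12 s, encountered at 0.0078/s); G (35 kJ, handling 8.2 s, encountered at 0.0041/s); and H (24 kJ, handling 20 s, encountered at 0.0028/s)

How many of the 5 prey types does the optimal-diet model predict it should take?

5

E/h in descending order: E 6, G 4.27, B 1.52, H 1.2, C 0.917 kJ/s. The optimal diet is the largest prefix of this list for which every included type satisfies E_i/h_i > R on the types above it.
Rate on top 1: 0.3715. G: 4.27 > 0.3715 → include.
Rate on top 2: 0.4906. B: 1.52 > 0.4906 → include.
Rate on top 3: 0.5775. H: 1.2 > 0.5775 → include.
Rate on top 4: 0.6053. C: 0.917 > 0.6053 → include.
Optimal diet: E, G, B, H, C — 5 of 5 types.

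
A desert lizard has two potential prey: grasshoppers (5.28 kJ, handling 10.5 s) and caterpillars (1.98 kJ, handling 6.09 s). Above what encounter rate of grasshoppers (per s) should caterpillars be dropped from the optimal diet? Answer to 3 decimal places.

0.174 per s

Drop caterpillars once their profitability E₂/h₂ falls below the rate achievable on grasshoppers alone: E₂/h₂ = λE₁/(1 + λh₁).
Solve for λ: λE₁h₂ = E₂(1 + λh₁) → λ(E₁h₂ − E₂h₁) = E₂ → λ = E₂/(E₁h₂ − E₂h₁).
λ = 1.98/(5.28×6.09 − 1.98×10.5) = 1.98/11.37 = 0.1742 per s.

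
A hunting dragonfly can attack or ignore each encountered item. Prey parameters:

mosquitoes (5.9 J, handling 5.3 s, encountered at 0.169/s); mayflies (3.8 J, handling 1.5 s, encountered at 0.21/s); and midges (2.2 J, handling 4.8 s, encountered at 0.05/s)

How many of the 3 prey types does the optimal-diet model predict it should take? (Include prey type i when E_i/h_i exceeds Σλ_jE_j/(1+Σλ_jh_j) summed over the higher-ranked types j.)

E/h in descending order: mayflies 2.53, mosquitoes 1.11, midges 0.458 J/s. The optimal diet is the largest prefix of this list for which every included type satisfies E_i/h_i > R on the types above it.
Rate on top 1: 0.6068. mosquitoes: 1.11 > 0.6068 → include.
Rate on top 2: 0.812. midges: 0.458 < 0.812 → exclude; stop.
Optimal diet: mayflies, mosquitoes — 2 of 3 types.

2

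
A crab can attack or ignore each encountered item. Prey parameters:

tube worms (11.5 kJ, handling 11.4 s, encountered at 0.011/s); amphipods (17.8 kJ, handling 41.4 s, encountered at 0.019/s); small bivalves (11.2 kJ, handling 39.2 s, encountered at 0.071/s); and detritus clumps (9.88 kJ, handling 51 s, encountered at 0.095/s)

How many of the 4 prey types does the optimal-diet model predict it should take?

3

Rank by E/h (kJ/s): tube worms 1.01, amphipods 0.43, small bivalves 0.286, detritus clumps 0.194. Include each in turn until the next type's E/h falls below the running intake rate.
Rate on top 1: 0.1124. amphipods: 0.43 > 0.1124 → include.
Rate on top 2: 0.243. small bivalves: 0.286 > 0.243 → include.
Rate on top 3: 0.2683. detritus clumps: 0.194 < 0.2683 → exclude; stop.
Optimal diet: tube worms, amphipods, small bivalves — 3 of 4 types.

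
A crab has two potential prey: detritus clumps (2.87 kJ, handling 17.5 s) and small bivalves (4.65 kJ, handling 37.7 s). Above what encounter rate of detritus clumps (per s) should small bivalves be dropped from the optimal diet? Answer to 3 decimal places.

0.173 per s

The zero-one rule: include small bivalves iff E₂/h₂ > λE₁/(1+λh₁). Equality gives the switch point.
λE₁h₂ = E₂ + λE₂h₁ ⇒ λ = E₂/(E₁h₂ − E₂h₁) = 4.65/(108.2 − 81.38) = 0.1734 per s.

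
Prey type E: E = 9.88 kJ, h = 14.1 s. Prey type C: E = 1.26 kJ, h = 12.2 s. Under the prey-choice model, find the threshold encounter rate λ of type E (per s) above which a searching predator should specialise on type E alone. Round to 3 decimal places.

The zero-one rule: include type C iff E₂/h₂ > λE₁/(1+λh₁). Equality gives the switch point.
λE₁h₂ = E₂ + λE₂h₁ ⇒ λ = E₂/(E₁h₂ − E₂h₁) = 1.26/(120.5 − 17.77) = 0.01226 per s.

0.012 per s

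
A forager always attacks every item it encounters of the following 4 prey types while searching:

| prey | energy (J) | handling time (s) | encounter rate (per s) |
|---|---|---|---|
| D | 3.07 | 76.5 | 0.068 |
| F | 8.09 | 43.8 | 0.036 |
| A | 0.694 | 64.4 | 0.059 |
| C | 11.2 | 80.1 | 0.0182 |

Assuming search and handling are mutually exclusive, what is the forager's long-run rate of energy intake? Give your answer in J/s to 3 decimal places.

0.057 J/s

R = Σλ_iE_i / (1 + Σλ_ih_i)
Numerator: 0.068×3.07 + 0.036×8.09 + 0.059×0.694 + 0.0182×11.2 = 0.7448
Denominator: 1 + 0.068×76.5 + 0.036×43.8 + 0.059×64.4 + 0.0182×80.1 = 13.04
R = 0.7448/13.04 = 0.05713 J/s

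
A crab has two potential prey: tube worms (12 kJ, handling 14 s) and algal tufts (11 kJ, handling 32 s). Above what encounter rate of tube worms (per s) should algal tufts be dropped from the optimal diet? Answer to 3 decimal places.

At the threshold, the rate on tube worms alone equals the profitability of algal tufts: λ·12/(1 + λ·14) = 11/32 = 0.3438.
Rearranging, λ(12 − 0.3438×14) = 0.3438, so λ = 0.3438/7.188 = 0.04783 per s.

0.048 per s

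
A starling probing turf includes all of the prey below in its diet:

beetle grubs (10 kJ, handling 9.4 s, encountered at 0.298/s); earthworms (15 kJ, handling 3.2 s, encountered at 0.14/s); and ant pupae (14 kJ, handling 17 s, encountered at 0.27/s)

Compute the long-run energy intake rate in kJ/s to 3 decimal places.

Energy encountered per unit search time: 0.298×10 + 0.14×15 + 0.27×14 = 8.86 kJ/s.
Handling time per unit search time: 0.298×9.4 + 0.14×3.2 + 0.27×17 = 7.839.
Rate = 8.86/(1 + 7.839) = 1.002 kJ/s.

1.002 kJ/s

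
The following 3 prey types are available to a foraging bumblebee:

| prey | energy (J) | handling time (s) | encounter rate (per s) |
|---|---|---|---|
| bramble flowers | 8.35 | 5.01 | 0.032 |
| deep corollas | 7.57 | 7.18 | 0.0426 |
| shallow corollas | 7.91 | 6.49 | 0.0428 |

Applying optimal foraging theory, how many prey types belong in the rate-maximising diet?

E/h in descending order: bramble flowers 1.67, shallow corollas 1.22, deep corollas 1.05 J/s. The optimal diet is the largest prefix of this list for which every included type satisfies E_i/h_i > R on the types above it.
Rate on top 1: 0.2303. shallow corollas: 1.22 > 0.2303 → include.
Rate on top 2: 0.4212. deep corollas: 1.05 > 0.4212 → include.
Optimal diet: bramble flowers, shallow corollas, deep corollas — 3 of 3 types.

3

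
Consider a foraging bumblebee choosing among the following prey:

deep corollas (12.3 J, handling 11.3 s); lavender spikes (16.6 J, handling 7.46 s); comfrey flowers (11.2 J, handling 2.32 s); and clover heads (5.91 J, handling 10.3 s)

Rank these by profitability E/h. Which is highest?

comfrey flowers

In descending order of E/h:
comfrey flowers: 11.2/2.32 = 4.83 J/s
lavender spikes: 16.6/7.46 = 2.23 J/s
deep corollas: 12.3/11.3 = 1.09 J/s
clover heads: 5.91/10.3 = 0.574 J/s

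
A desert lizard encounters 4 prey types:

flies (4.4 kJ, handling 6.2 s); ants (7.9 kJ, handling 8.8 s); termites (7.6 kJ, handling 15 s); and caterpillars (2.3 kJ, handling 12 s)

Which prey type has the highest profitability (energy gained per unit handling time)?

In descending order of E/h:
ants: 7.9/8.8 = 0.898 kJ/s
flies: 4.4/6.2 = 0.71 kJ/s
termites: 7.6/15 = 0.507 kJ/s
caterpillars: 2.3/12 = 0.192 kJ/s

ants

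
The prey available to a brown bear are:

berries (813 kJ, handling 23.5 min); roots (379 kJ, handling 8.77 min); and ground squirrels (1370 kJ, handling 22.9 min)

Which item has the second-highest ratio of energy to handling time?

roots

In descending order of E/h:
ground squirrels: 1370/22.9 = 59.8 kJ/min
roots: 379/8.77 = 43.2 kJ/min
berries: 813/23.5 = 34.6 kJ/min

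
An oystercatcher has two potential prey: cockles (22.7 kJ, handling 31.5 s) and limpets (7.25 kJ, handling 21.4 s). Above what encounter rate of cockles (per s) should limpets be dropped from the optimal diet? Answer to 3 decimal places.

Drop limpets once their profitability E₂/h₂ falls below the rate achievable on cockles alone: E₂/h₂ = λE₁/(1 + λh₁).
Solve for λ: λE₁h₂ = E₂(1 + λh₁) → λ(E₁h₂ − E₂h₁) = E₂ → λ = E₂/(E₁h₂ − E₂h₁).
λ = 7.25/(22.7×21.4 − 7.25×31.5) = 7.25/257.4 = 0.02817 per s.

0.028 per s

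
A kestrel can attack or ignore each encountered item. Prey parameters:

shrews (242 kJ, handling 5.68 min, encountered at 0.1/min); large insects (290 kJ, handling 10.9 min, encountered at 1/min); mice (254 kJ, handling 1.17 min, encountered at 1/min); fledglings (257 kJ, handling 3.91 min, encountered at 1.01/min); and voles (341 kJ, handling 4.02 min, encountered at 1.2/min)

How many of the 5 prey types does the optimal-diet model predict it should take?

1

E/h in descending order: mice 217, voles 84.8, fledglings 65.7, shrews 42.6, large insects 26.6 kJ/min. The optimal diet is the largest prefix of this list for which every included type satisfies E_i/h_i > R on the types above it.
Rate on top 1: 117.1. voles: 84.8 < 117.1 → exclude; stop.
Optimal diet: mice — 1 of 5 types.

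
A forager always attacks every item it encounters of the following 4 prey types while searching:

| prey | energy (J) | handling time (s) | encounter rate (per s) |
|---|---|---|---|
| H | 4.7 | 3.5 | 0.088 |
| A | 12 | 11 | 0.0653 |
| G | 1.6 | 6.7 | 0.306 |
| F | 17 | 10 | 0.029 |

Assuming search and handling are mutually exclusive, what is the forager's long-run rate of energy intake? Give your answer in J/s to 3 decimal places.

R = Σλ_iE_i / (1 + Σλ_ih_i)
Numerator: 0.088×4.7 + 0.0653×12 + 0.306×1.6 + 0.029×17 = 2.18
Denominator: 1 + 0.088×3.5 + 0.0653×11 + 0.306×6.7 + 0.029×10 = 4.367
R = 2.18/4.367 = 0.4992 J/s

0.499 J/s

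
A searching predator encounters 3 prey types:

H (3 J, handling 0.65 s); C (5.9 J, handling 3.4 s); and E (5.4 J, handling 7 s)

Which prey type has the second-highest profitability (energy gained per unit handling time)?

C

In descending order of E/h:
H: 3/0.65 = 4.62 J/s
C: 5.9/3.4 = 1.74 J/s
E: 5.4/7 = 0.771 J/s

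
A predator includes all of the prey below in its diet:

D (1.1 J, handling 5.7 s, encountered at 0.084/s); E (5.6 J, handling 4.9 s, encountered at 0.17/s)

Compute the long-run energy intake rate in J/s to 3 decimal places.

R = (0.084×1.1 + 0.17×5.6) / (1 + 0.084×5.7 + 0.17×4.9) = 1.044/2.312 = 0.4518 J/s.

0.452 J/s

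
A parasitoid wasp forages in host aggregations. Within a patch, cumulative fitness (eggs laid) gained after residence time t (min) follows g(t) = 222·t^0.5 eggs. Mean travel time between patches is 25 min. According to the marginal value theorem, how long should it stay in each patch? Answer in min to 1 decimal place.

25.0 min

Optimal t* satisfies g'(t*) = g(t*)/(T + t*).
g'(t) = 0.5·222·t^-0.5. Setting 0.5·222·t^-0.5 = 222·t^0.5/(25+t) gives 0.5(25+t) = t, so 0.50·t = 0.5×25.
t* = 0.5×25/0.50 = 25 min.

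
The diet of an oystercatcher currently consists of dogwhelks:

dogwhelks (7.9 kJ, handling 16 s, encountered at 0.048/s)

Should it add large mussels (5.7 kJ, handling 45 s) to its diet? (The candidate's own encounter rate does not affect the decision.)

On dogwhelks alone, R = ΣλE/(1+Σλh) = 0.3792/1.768 = 0.2145 kJ/s.
large mussels: E/h = 5.7/45 = 0.1267 kJ/s.
Since 0.1267 < R, time spent handling large mussels is better spent searching.

No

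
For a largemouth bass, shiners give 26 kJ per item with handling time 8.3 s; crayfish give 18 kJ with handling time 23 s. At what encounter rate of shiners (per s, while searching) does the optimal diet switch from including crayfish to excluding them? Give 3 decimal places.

0.040 per s

The zero-one rule: include crayfish iff E₂/h₂ > λE₁/(1+λh₁). Equality gives the switch point.
λE₁h₂ = E₂ + λE₂h₁ ⇒ λ = E₂/(E₁h₂ − E₂h₁) = 18/(598 − 149.4) = 0.04012 per s.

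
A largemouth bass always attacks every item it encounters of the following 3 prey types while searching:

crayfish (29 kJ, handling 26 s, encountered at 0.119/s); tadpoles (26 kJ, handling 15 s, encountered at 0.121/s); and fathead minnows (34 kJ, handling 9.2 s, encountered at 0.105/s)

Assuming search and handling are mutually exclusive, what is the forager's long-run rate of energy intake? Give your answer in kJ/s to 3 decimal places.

1.479 kJ/s

R = Σλ_iE_i / (1 + Σλ_ih_i)
Numerator: 0.119×29 + 0.121×26 + 0.105×34 = 10.17
Denominator: 1 + 0.119×26 + 0.121×15 + 0.105×9.2 = 6.875
R = 10.17/6.875 = 1.479 kJ/s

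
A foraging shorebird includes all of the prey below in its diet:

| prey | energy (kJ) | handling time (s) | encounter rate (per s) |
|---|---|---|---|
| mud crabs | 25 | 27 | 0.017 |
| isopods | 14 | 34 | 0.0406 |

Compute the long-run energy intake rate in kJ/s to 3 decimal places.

R = Σλ_iE_i / (1 + Σλ_ih_i)
Numerator: 0.017×25 + 0.0406×14 = 0.9934
Denominator: 1 + 0.017×27 + 0.0406×34 = 2.839
R = 0.9934/2.839 = 0.3499 kJ/s

0.350 kJ/s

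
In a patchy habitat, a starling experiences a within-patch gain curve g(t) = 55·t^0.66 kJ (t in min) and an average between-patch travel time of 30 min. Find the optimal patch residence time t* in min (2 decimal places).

58.24 min

Maximise g(t)/(T+t): set derivative to zero → g'(t)(T+t) = g(t).
g'(t) = 0.66·55·t^-0.34. Setting 0.66·55·t^-0.34 = 55·t^0.66/(30+t) gives 0.66(30+t) = t, so 0.34·t = 0.66×30.
t* = 0.66×30/0.34 = 58.24 min.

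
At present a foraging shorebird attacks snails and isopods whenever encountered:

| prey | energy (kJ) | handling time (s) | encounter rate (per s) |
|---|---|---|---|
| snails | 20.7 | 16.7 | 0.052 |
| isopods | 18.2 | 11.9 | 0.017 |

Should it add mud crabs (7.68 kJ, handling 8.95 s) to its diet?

Yes

Current rate: (0.052×20.7 + 0.017×18.2)/(1 + 0.052×16.7 + 0.017×11.9) = 0.6692 kJ/s.
Profitability of mud crabs: 7.68/8.95 = 0.8581 kJ/s.
Since 0.8581 > R, including mud crabs increases the long-run rate.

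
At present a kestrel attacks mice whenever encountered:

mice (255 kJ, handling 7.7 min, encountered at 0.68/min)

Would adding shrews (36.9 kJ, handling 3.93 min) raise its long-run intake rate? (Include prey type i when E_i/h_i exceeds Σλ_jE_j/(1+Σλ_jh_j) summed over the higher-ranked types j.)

No

Intake rate on the current diet: R = (0.68×255) / (1 + 0.68×7.7) = 173.4/6.236 = 27.81 kJ/min.
Profitability of shrews: 36.9/3.93 = 9.389 kJ/min.
Since 9.389 < R, time spent handling shrews is better spent searching.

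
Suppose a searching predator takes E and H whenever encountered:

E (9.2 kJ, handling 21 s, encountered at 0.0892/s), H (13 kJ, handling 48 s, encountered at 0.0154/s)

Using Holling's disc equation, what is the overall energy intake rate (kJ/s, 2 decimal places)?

0.28 kJ/s

R = (0.0892×9.2 + 0.0154×13) / (1 + 0.0892×21 + 0.0154×48) = 1.021/3.612 = 0.2826 kJ/s.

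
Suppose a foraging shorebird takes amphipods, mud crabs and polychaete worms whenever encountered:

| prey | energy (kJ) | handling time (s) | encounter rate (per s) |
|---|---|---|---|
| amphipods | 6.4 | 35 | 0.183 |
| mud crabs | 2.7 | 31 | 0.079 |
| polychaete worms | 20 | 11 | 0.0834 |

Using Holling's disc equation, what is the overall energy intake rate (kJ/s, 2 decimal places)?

R = (0.183×6.4 + 0.079×2.7 + 0.0834×20) / (1 + 0.183×35 + 0.079×31 + 0.0834×11) = 3.053/10.77 = 0.2834 kJ/s.

0.28 kJ/s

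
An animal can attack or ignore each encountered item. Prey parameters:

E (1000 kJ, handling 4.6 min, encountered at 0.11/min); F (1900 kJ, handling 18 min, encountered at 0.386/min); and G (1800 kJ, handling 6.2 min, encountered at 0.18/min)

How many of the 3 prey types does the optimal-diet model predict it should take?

2

Rank by E/h (kJ/min): G 290, E 217, F 106. Include each in turn until the next type's E/h falls below the running intake rate.
Rate on top 1: 153.1. E: 217 > 153.1 → include.
Rate on top 2: 165.5. F: 106 < 165.5 → exclude; stop.
Optimal diet: G, E — 2 of 3 types.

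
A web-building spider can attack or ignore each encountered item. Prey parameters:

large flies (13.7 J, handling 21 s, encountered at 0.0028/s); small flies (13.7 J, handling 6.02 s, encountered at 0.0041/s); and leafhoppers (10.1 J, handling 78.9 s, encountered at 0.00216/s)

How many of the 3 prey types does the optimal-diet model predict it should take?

E/h in descending order: small flies 2.28, large flies 0.652, leafhoppers 0.128 J/s. The optimal diet is the largest prefix of this list for which every included type satisfies E_i/h_i > R on the types above it.
Rate on top 1: 0.05482. large flies: 0.652 > 0.05482 → include.
Rate on top 2: 0.08725. leafhoppers: 0.128 > 0.08725 → include.
Optimal diet: small flies, large flies, leafhoppers — 3 of 3 types.

3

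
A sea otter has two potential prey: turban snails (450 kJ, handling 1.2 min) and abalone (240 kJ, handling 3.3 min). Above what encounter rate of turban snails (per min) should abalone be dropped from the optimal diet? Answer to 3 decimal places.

Drop abalone once their profitability E₂/h₂ falls below the rate achievable on turban snails alone: E₂/h₂ = λE₁/(1 + λh₁).
Solve for λ: λE₁h₂ = E₂(1 + λh₁) → λ(E₁h₂ − E₂h₁) = E₂ → λ = E₂/(E₁h₂ − E₂h₁).
λ = 240/(450×3.3 − 240×1.2) = 240/1197 = 0.2005 per min.

0.201 per min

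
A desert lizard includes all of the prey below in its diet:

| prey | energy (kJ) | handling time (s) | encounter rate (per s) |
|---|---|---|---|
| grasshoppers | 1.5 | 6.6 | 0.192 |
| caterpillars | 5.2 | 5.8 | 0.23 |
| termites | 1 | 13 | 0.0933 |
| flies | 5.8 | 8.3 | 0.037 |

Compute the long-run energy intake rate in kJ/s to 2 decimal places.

R = (0.192×1.5 + 0.23×5.2 + 0.0933×1 + 0.037×5.8) / (1 + 0.192×6.6 + 0.23×5.8 + 0.0933×13 + 0.037×8.3) = 1.792/5.121 = 0.3499 kJ/s.

0.35 kJ/s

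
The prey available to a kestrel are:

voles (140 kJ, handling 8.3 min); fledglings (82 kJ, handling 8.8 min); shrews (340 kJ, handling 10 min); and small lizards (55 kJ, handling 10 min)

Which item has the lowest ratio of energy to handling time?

small lizards

Profitability E/h (kJ/min): voles = 140/8.3 = 16.9, fledglings = 82/8.8 = 9.32, shrews = 340/10 = 34, small lizards = 55/10 = 5.5.
Ranked: shrews > voles > fledglings > small lizards.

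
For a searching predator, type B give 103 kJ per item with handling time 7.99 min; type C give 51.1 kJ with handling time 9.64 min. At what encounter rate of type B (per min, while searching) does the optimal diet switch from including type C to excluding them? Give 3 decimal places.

At the threshold, the rate on type B alone equals the profitability of type C: λ·103/(1 + λ·7.99) = 51.1/9.64 = 5.301.
Rearranging, λ(103 − 5.301×7.99) = 5.301, so λ = 5.301/60.65 = 0.08741 per min.

0.087 per min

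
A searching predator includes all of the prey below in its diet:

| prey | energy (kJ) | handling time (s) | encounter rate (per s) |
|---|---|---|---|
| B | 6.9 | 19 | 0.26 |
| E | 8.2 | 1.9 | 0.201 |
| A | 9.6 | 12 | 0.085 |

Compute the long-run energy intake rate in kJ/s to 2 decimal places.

Energy encountered per unit search time: 0.26×6.9 + 0.201×8.2 + 0.085×9.6 = 4.258 kJ/s.
Handling time per unit search time: 0.26×19 + 0.201×1.9 + 0.085×12 = 6.342.
Rate = 4.258/(1 + 6.342) = 0.58 kJ/s.

0.58 kJ/s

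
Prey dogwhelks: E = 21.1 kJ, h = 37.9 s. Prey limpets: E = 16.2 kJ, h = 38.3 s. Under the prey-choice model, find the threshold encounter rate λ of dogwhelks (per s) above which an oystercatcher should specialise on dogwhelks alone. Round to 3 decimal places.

The zero-one rule: include limpets iff E₂/h₂ > λE₁/(1+λh₁). Equality gives the switch point.
λE₁h₂ = E₂ + λE₂h₁ ⇒ λ = E₂/(E₁h₂ − E₂h₁) = 16.2/(808.1 − 614) = 0.08344 per s.

0.083 per s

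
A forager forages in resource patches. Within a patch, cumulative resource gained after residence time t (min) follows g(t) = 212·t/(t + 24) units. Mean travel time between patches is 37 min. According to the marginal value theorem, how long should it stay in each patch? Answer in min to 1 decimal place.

Maximise g(t)/(T+t): set derivative to zero → g'(t)(T+t) = g(t).
g'(t) = 212·24/(t + 24)². Setting 212·24/(t+24)² = 212t/[(t+24)(37+t)] gives 24(37+t) = t(t+24), so t² = 24×37 = 888.
t* = √888 = 29.8 min.

29.8 min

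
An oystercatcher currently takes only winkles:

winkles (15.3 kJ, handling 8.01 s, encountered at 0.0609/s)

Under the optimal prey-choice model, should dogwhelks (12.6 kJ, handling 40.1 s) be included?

Intake rate on the current diet: R = (0.0609×15.3) / (1 + 0.0609×8.01) = 0.9318/1.488 = 0.6263 kJ/s.
dogwhelks: E/h = 12.6/40.1 = 0.3142 kJ/s.
0.3142 < 0.6263, so adding dogwhelks would lower the average — exclude it.

No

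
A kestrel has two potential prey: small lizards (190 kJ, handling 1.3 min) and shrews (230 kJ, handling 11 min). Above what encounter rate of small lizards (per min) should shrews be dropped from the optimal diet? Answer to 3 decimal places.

0.128 per min

Drop shrews once their profitability E₂/h₂ falls below the rate achievable on small lizards alone: E₂/h₂ = λE₁/(1 + λh₁).
Solve for λ: λE₁h₂ = E₂(1 + λh₁) → λ(E₁h₂ − E₂h₁) = E₂ → λ = E₂/(E₁h₂ − E₂h₁).
λ = 230/(190×11 − 230×1.3) = 230/1791 = 0.1284 per min.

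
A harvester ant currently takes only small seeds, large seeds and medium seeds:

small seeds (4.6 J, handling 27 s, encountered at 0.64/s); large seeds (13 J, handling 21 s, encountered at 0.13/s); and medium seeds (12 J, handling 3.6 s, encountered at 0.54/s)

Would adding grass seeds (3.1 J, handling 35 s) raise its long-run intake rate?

No

Current rate: (0.64×4.6 + 0.13×13 + 0.54×12)/(1 + 0.64×27 + 0.13×21 + 0.54×3.6) = 0.4842 J/s.
grass seeds: E/h = 3.1/35 = 0.08857 J/s.
0.08857 < 0.4842, so adding grass seeds would lower the average — exclude it.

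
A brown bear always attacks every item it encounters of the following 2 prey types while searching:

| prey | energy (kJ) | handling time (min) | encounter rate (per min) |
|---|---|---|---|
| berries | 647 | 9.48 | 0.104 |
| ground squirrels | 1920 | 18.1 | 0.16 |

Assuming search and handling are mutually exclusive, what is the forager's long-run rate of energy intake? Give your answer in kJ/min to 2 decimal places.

R = Σλ_iE_i / (1 + Σλ_ih_i)
Numerator: 0.104×647 + 0.16×1920 = 374.5
Denominator: 1 + 0.104×9.48 + 0.16×18.1 = 4.882
R = 374.5/4.882 = 76.71 kJ/min

76.71 kJ/min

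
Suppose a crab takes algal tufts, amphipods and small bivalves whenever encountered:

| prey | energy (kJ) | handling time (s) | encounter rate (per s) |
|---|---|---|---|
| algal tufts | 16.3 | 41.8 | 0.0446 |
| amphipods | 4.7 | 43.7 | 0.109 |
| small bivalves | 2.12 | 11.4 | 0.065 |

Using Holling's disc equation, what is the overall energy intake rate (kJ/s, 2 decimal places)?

0.16 kJ/s

Energy encountered per unit search time: 0.0446×16.3 + 0.109×4.7 + 0.065×2.12 = 1.377 kJ/s.
Handling time per unit search time: 0.0446×41.8 + 0.109×43.7 + 0.065×11.4 = 7.369.
Rate = 1.377/(1 + 7.369) = 0.1646 kJ/s.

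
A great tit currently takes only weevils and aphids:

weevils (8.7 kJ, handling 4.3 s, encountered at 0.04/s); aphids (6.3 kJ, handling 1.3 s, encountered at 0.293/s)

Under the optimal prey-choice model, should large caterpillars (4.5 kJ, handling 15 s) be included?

On weevils and aphids alone, R = ΣλE/(1+Σλh) = 2.194/1.553 = 1.413 kJ/s.
Profitability of large caterpillars: 4.5/15 = 0.3 kJ/s.
Since 0.3 < R, time spent handling large caterpillars is better spent searching.

No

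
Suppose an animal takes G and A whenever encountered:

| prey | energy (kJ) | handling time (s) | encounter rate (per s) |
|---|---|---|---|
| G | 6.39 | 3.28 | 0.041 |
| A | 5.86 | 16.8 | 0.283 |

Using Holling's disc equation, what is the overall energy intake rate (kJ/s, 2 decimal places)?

0.33 kJ/s

Energy encountered per unit search time: 0.041×6.39 + 0.283×5.86 = 1.92 kJ/s.
Handling time per unit search time: 0.041×3.28 + 0.283×16.8 = 4.889.
Rate = 1.92/(1 + 4.889) = 0.3261 kJ/s.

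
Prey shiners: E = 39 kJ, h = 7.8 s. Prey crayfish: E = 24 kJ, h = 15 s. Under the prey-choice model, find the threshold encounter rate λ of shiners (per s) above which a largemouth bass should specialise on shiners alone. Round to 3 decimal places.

Drop crayfish once their profitability E₂/h₂ falls below the rate achievable on shiners alone: E₂/h₂ = λE₁/(1 + λh₁).
Solve for λ: λE₁h₂ = E₂(1 + λh₁) → λ(E₁h₂ − E₂h₁) = E₂ → λ = E₂/(E₁h₂ − E₂h₁).
λ = 24/(39×15 − 24×7.8) = 24/397.8 = 0.06033 per s.

0.060 per s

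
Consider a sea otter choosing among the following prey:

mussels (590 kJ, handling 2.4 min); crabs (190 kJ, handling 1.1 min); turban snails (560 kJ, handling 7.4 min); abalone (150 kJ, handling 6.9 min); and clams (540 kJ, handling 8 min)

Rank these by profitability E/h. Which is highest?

mussels

In descending order of E/h:
mussels: 590/2.4 = 246 kJ/min
crabs: 190/1.1 = 173 kJ/min
turban snails: 560/7.4 = 75.7 kJ/min
clams: 540/8 = 67.5 kJ/min
abalone: 150/6.9 = 21.7 kJ/min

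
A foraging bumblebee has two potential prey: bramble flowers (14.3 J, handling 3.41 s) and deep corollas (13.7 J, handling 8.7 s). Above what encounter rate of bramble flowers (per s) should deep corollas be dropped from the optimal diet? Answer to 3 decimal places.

Drop deep corollas once their profitability E₂/h₂ falls below the rate achievable on bramble flowers alone: E₂/h₂ = λE₁/(1 + λh₁).
Solve for λ: λE₁h₂ = E₂(1 + λh₁) → λ(E₁h₂ − E₂h₁) = E₂ → λ = E₂/(E₁h₂ − E₂h₁).
λ = 13.7/(14.3×8.7 − 13.7×3.41) = 13.7/77.69 = 0.1763 per s.

0.176 per s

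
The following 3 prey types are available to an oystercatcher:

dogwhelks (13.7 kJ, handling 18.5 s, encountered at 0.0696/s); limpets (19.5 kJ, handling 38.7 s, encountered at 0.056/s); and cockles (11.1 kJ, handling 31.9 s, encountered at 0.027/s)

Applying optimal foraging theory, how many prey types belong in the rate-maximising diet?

2

Rank by E/h (kJ/s): dogwhelks 0.741, limpets 0.504, cockles 0.348. Include each in turn until the next type's E/h falls below the running intake rate.
Rate on top 1: 0.4168. limpets: 0.504 > 0.4168 → include.
Rate on top 2: 0.4592. cockles: 0.348 < 0.4592 → exclude; stop.
Optimal diet: dogwhelks, limpets — 2 of 3 types.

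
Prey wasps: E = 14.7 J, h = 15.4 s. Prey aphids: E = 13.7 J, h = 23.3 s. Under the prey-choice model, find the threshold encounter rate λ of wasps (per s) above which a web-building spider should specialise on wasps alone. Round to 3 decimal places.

0.104 per s

Drop aphids once their profitability E₂/h₂ falls below the rate achievable on wasps alone: E₂/h₂ = λE₁/(1 + λh₁).
Solve for λ: λE₁h₂ = E₂(1 + λh₁) → λ(E₁h₂ − E₂h₁) = E₂ → λ = E₂/(E₁h₂ − E₂h₁).
λ = 13.7/(14.7×23.3 − 13.7×15.4) = 13.7/131.5 = 0.1042 per s.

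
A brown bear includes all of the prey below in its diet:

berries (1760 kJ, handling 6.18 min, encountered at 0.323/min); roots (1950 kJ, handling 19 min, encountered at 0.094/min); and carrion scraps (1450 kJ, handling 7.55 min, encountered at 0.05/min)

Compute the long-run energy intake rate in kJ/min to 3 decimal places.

159.755 kJ/min

Energy encountered per unit search time: 0.323×1760 + 0.094×1950 + 0.05×1450 = 824.3 kJ/min.
Handling time per unit search time: 0.323×6.18 + 0.094×19 + 0.05×7.55 = 4.16.
Rate = 824.3/(1 + 4.16) = 159.8 kJ/min.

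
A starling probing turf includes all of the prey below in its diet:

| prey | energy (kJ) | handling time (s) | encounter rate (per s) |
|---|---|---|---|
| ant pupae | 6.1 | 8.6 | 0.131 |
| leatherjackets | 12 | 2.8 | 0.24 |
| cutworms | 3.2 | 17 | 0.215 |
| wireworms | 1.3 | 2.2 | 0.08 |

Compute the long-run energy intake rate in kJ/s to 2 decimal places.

R = (0.131×6.1 + 0.24×12 + 0.215×3.2 + 0.08×1.3) / (1 + 0.131×8.6 + 0.24×2.8 + 0.215×17 + 0.08×2.2) = 4.471/6.63 = 0.6744 kJ/s.

0.67 kJ/s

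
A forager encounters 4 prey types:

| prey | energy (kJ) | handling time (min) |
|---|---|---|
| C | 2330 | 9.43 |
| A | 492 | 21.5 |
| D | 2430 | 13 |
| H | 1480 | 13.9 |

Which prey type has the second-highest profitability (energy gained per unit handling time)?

D

Profitability E/h (kJ/min): C = 2330/9.43 = 247, A = 492/21.5 = 22.9, D = 2430/13 = 187, H = 1480/13.9 = 106.
Ranked: C > D > H > A.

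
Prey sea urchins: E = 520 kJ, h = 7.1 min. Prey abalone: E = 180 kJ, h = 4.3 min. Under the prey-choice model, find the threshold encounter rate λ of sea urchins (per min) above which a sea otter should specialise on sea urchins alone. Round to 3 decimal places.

At the threshold, the rate on sea urchins alone equals the profitability of abalone: λ·520/(1 + λ·7.1) = 180/4.3 = 41.86.
Rearranging, λ(520 − 41.86×7.1) = 41.86, so λ = 41.86/222.8 = 0.1879 per min.

0.188 per min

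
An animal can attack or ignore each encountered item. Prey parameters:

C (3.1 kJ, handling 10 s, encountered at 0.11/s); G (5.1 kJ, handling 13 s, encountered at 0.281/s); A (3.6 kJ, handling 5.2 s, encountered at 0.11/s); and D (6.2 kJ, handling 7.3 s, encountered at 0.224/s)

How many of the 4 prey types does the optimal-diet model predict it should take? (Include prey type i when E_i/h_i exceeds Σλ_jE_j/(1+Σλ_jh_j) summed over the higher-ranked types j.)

Rank by E/h (kJ/s): D 0.849, A 0.692, G 0.392, C 0.31. Include each in turn until the next type's E/h falls below the running intake rate.
Rate on top 1: 0.527. A: 0.692 > 0.527 → include.
Rate on top 2: 0.5565. G: 0.392 < 0.5565 → exclude; stop.
Optimal diet: D, A — 2 of 4 types.

2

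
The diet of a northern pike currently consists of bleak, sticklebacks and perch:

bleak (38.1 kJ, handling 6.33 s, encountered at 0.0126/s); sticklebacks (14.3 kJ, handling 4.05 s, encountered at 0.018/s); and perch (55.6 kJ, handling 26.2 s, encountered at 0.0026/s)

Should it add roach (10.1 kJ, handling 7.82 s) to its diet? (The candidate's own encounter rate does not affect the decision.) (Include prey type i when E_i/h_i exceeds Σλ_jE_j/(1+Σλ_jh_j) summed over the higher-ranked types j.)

On bleak, sticklebacks and perch alone, R = ΣλE/(1+Σλh) = 0.882/1.221 = 0.7225 kJ/s.
roach: E/h = 10.1/7.82 = 1.292 kJ/s.
Since 1.292 > R, including roach increases the long-run rate.

Yes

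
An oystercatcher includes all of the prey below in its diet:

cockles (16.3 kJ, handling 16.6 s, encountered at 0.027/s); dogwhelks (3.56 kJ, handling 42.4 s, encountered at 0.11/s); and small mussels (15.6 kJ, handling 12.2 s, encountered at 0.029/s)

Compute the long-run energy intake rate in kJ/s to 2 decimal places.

0.20 kJ/s

R = Σλ_iE_i / (1 + Σλ_ih_i)
Numerator: 0.027×16.3 + 0.11×3.56 + 0.029×15.6 = 1.284
Denominator: 1 + 0.027×16.6 + 0.11×42.4 + 0.029×12.2 = 6.466
R = 1.284/6.466 = 0.1986 kJ/s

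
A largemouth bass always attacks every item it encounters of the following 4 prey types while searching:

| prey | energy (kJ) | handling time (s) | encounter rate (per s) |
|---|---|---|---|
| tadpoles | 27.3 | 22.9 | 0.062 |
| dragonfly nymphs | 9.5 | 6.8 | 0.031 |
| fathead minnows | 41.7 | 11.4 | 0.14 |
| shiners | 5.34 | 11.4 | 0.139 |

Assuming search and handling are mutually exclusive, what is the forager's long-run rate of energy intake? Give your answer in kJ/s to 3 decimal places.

1.474 kJ/s

R = Σλ_iE_i / (1 + Σλ_ih_i)
Numerator: 0.062×27.3 + 0.031×9.5 + 0.14×41.7 + 0.139×5.34 = 8.567
Denominator: 1 + 0.062×22.9 + 0.031×6.8 + 0.14×11.4 + 0.139×11.4 = 5.811
R = 8.567/5.811 = 1.474 kJ/s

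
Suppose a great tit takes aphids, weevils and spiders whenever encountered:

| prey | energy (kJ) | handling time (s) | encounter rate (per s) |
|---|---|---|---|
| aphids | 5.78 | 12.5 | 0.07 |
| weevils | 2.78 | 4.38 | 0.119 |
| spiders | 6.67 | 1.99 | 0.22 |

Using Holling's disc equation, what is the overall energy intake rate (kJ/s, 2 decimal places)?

Energy encountered per unit search time: 0.07×5.78 + 0.119×2.78 + 0.22×6.67 = 2.203 kJ/s.
Handling time per unit search time: 0.07×12.5 + 0.119×4.38 + 0.22×1.99 = 1.834.
Rate = 2.203/(1 + 1.834) = 0.7773 kJ/s.

0.78 kJ/s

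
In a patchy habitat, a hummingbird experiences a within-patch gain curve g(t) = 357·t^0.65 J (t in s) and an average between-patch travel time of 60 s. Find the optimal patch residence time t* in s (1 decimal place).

111.4 s

Optimal t* satisfies g'(t*) = g(t*)/(T + t*).
g'(t) = 0.65·357·t^-0.35. Setting 0.65·357·t^-0.35 = 357·t^0.65/(60+t) gives 0.65(60+t) = t, so 0.35·t = 0.65×60.
t* = 0.65×60/0.35 = 111.4 s.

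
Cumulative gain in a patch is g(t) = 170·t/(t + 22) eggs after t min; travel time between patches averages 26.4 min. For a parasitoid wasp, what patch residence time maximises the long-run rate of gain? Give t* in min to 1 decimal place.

24.1 min

Maximise g(t)/(T+t): set derivative to zero → g'(t)(T+t) = g(t).
g'(t) = 170·22/(t + 22)². Setting 170·22/(t+22)² = 170t/[(t+22)(26.4+t)] gives 22(26.4+t) = t(t+22), so t² = 22×26.4 = 580.8.
t* = √580.8 = 24.1 min.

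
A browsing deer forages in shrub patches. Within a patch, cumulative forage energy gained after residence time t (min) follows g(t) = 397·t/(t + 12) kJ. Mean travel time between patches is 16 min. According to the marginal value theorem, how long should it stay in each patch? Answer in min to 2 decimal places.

By the marginal value theorem, leave when the instantaneous gain rate g'(t) equals the habitat-wide average g(t)/(T + t).
g'(t) = 397·12/(t + 12)². Setting 397·12/(t+12)² = 397t/[(t+12)(16+t)] gives 12(16+t) = t(t+12), so t² = 12×16 = 192.
t* = √192 = 13.86 min.

13.86 min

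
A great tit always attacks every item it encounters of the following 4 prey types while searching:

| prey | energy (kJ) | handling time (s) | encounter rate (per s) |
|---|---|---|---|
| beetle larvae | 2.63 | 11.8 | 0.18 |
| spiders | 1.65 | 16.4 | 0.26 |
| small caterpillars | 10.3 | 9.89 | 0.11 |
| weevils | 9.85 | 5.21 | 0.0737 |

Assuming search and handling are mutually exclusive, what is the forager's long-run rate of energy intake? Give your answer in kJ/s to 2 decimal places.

Energy encountered per unit search time: 0.18×2.63 + 0.26×1.65 + 0.11×10.3 + 0.0737×9.85 = 2.761 kJ/s.
Handling time per unit search time: 0.18×11.8 + 0.26×16.4 + 0.11×9.89 + 0.0737×5.21 = 7.86.
Rate = 2.761/(1 + 7.86) = 0.3117 kJ/s.

0.31 kJ/s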